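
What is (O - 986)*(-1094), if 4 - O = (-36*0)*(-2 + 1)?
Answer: 1074308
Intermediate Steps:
O = 4 (O = 4 - (-36*0)*(-2 + 1) = 4 - (-9*0)*(-1) = 4 - 0*(-1) = 4 - 1*0 = 4 + 0 = 4)
(O - 986)*(-1094) = (4 - 986)*(-1094) = -982*(-1094) = 1074308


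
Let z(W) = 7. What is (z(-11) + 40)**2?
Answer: 2209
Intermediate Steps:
(z(-11) + 40)**2 = (7 + 40)**2 = 47**2 = 2209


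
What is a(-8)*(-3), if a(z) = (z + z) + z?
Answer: 72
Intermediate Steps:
a(z) = 3*z (a(z) = 2*z + z = 3*z)
a(-8)*(-3) = (3*(-8))*(-3) = -24*(-3) = 72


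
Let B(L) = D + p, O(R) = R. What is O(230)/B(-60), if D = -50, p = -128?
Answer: -115/89 ≈ -1.2921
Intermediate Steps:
B(L) = -178 (B(L) = -50 - 128 = -178)
O(230)/B(-60) = 230/(-178) = 230*(-1/178) = -115/89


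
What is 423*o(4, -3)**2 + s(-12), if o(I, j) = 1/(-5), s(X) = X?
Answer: 123/25 ≈ 4.9200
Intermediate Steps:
o(I, j) = -1/5
423*o(4, -3)**2 + s(-12) = 423*(-1/5)**2 - 12 = 423*(1/25) - 12 = 423/25 - 12 = 123/25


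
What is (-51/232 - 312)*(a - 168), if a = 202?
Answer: -1231395/116 ≈ -10615.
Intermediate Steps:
(-51/232 - 312)*(a - 168) = (-51/232 - 312)*(202 - 168) = (-51*1/232 - 312)*34 = (-51/232 - 312)*34 = -72435/232*34 = -1231395/116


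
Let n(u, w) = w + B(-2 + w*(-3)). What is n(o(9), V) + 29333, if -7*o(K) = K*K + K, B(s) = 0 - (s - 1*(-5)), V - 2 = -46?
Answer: 29154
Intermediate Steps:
V = -44 (V = 2 - 46 = -44)
B(s) = -5 - s (B(s) = 0 - (s + 5) = 0 - (5 + s) = 0 + (-5 - s) = -5 - s)
o(K) = -K/7 - K²/7 (o(K) = -(K*K + K)/7 = -(K² + K)/7 = -(K + K²)/7 = -K/7 - K²/7)
n(u, w) = -3 + 4*w (n(u, w) = w + (-5 - (-2 + w*(-3))) = w + (-5 - (-2 - 3*w)) = w + (-5 + (2 + 3*w)) = w + (-3 + 3*w) = -3 + 4*w)
n(o(9), V) + 29333 = (-3 + 4*(-44)) + 29333 = (-3 - 176) + 29333 = -179 + 29333 = 29154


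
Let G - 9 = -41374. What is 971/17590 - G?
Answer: 727611321/17590 ≈ 41365.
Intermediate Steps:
G = -41365 (G = 9 - 41374 = -41365)
971/17590 - G = 971/17590 - 1*(-41365) = 971*(1/17590) + 41365 = 971/17590 + 41365 = 727611321/17590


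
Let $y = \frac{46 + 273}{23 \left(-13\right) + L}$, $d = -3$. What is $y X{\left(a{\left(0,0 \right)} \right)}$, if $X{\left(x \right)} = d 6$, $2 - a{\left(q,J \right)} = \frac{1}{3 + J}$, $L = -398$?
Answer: $\frac{5742}{697} \approx 8.2382$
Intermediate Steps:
$a{\left(q,J \right)} = 2 - \frac{1}{3 + J}$
$X{\left(x \right)} = -18$ ($X{\left(x \right)} = \left(-3\right) 6 = -18$)
$y = - \frac{319}{697}$ ($y = \frac{46 + 273}{23 \left(-13\right) - 398} = \frac{319}{-299 - 398} = \frac{319}{-697} = 319 \left(- \frac{1}{697}\right) = - \frac{319}{697} \approx -0.45768$)
$y X{\left(a{\left(0,0 \right)} \right)} = \left(- \frac{319}{697}\right) \left(-18\right) = \frac{5742}{697}$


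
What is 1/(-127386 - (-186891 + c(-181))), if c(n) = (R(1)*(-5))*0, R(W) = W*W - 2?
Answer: 1/59505 ≈ 1.6805e-5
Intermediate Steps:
R(W) = -2 + W**2 (R(W) = W**2 - 2 = -2 + W**2)
c(n) = 0 (c(n) = ((-2 + 1**2)*(-5))*0 = ((-2 + 1)*(-5))*0 = -1*(-5)*0 = 5*0 = 0)
1/(-127386 - (-186891 + c(-181))) = 1/(-127386 - (-186891 + 0)) = 1/(-127386 - 1*(-186891)) = 1/(-127386 + 186891) = 1/59505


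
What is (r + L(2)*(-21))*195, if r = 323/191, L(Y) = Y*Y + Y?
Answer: -4629885/191 ≈ -24240.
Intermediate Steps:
L(Y) = Y + Y**2 (L(Y) = Y**2 + Y = Y + Y**2)
r = 323/191 (r = 323*(1/191) = 323/191 ≈ 1.6911)
(r + L(2)*(-21))*195 = (323/191 + (2*(1 + 2))*(-21))*195 = (323/191 + (2*3)*(-21))*195 = (323/191 + 6*(-21))*195 = (323/191 - 126)*195 = -23743/191*195 = -4629885/191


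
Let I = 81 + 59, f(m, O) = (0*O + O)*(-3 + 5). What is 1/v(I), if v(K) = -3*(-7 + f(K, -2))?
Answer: 1/33 ≈ 0.030303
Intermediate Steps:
f(m, O) = 2*O (f(m, O) = (0 + O)*2 = O*2 = 2*O)
I = 140
v(K) = 33 (v(K) = -3*(-7 + 2*(-2)) = -3*(-7 - 4) = -3*(-11) = 33)
1/v(I) = 1/33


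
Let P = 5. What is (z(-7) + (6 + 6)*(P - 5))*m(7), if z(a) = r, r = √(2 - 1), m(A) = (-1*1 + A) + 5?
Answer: 11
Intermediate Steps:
m(A) = 4 + A (m(A) = (-1 + A) + 5 = 4 + A)
r = 1 (r = √1 = 1)
z(a) = 1
(z(-7) + (6 + 6)*(P - 5))*m(7) = (1 + (6 + 6)*(5 - 5))*(4 + 7) = (1 + 12*0)*11 = (1 + 0)*11 = 1*11 = 11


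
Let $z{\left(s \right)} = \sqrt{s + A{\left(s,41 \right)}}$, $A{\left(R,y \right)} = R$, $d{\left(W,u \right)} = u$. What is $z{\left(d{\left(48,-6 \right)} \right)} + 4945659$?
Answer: $4945659 + 2 i \sqrt{3} \approx 4.9457 \cdot 10^{6} + 3.4641 i$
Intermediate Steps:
$z{\left(s \right)} = \sqrt{2} \sqrt{s}$ ($z{\left(s \right)} = \sqrt{s + s} = \sqrt{2 s} = \sqrt{2} \sqrt{s}$)
$z{\left(d{\left(48,-6 \right)} \right)} + 4945659 = \sqrt{2} \sqrt{-6} + 4945659 = \sqrt{2} i \sqrt{6} + 4945659 = 2 i \sqrt{3} + 4945659 = 4945659 + 2 i \sqrt{3}$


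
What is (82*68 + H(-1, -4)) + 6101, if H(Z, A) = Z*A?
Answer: 11681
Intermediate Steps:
H(Z, A) = A*Z
(82*68 + H(-1, -4)) + 6101 = (82*68 - 4*(-1)) + 6101 = (5576 + 4) + 6101 = 5580 + 6101 = 11681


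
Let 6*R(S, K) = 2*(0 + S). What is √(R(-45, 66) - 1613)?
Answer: 2*I*√407 ≈ 40.349*I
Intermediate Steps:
R(S, K) = S/3 (R(S, K) = (2*(0 + S))/6 = (2*S)/6 = S/3)
√(R(-45, 66) - 1613) = √((⅓)*(-45) - 1613) = √(-15 - 1613) = √(-1628) = 2*I*√407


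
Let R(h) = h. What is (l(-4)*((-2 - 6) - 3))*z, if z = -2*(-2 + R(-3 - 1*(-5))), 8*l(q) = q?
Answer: 0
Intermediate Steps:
l(q) = q/8
z = 0 (z = -2*(-2 + (-3 - 1*(-5))) = -2*(-2 + (-3 + 5)) = -2*(-2 + 2) = -2*0 = 0)
(l(-4)*((-2 - 6) - 3))*z = (((⅛)*(-4))*((-2 - 6) - 3))*0 = -(-8 - 3)/2*0 = -½*(-11)*0 = (11/2)*0 = 0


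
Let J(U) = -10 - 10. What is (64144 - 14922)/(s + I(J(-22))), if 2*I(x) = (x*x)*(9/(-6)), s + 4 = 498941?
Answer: 49222/498637 ≈ 0.098713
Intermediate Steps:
s = 498937 (s = -4 + 498941 = 498937)
J(U) = -20
I(x) = -3*x²/4 (I(x) = ((x*x)*(9/(-6)))/2 = (x²*(9*(-⅙)))/2 = (x²*(-3/2))/2 = (-3*x²/2)/2 = -3*x²/4)
(64144 - 14922)/(s + I(J(-22))) = (64144 - 14922)/(498937 - ¾*(-20)²) = 49222/(498937 - ¾*400) = 49222/(498937 - 300) = 49222/498637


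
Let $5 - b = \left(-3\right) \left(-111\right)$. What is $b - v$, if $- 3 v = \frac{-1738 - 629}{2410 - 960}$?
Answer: $- \frac{476389}{1450} \approx -328.54$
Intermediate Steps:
$b = -328$ ($b = 5 - \left(-3\right) \left(-111\right) = 5 - 333 = -328$)
$v = \frac{789}{1450}$ ($v = - \frac{\left(-1738 - 629\right) \frac{1}{2410 - 960}}{3} = - \frac{\left(-2367\right) \frac{1}{1450}}{3} = \left(- \frac{1}{3}\right) \left(- \frac{2367}{1450}\right) = \frac{789}{1450} \approx 0.54414$)
$b - v = -328 - \frac{789}{1450} = - \frac{476389}{1450}$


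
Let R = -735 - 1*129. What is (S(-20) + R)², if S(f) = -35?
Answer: 808201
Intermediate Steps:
R = -864 (R = -735 - 129 = -864)
(S(-20) + R)² = (-35 - 864)² = (-899)² = 808201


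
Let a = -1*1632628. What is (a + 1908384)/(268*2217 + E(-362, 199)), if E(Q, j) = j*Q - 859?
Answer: 275756/521259 ≈ 0.52902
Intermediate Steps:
E(Q, j) = -859 + Q*j (E(Q, j) = Q*j - 859 = -859 + Q*j)
a = -1632628
(a + 1908384)/(268*2217 + E(-362, 199)) = (-1632628 + 1908384)/(268*2217 + (-859 - 362*199)) = 275756/(594156 + (-859 - 72038)) = 275756/(594156 - 72897) = 275756/521259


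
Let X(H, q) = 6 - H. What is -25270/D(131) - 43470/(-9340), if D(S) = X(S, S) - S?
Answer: 6178753/59776 ≈ 103.37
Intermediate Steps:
D(S) = 6 - 2*S (D(S) = (6 - S) - S = 6 - 2*S)
-25270/D(131) - 43470/(-9340) = -25270/(6 - 2*131) - 43470/(-9340) = -25270/(6 - 262) - 43470*(-1/9340) = -25270/(-256) + 4347/934 = -25270*(-1/256) + 4347/934 = 12635/128 + 4347/934 = 6178753/59776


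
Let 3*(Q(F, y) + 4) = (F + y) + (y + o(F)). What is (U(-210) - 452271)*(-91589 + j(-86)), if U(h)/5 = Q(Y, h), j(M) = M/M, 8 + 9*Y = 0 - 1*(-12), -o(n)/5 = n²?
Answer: 10081735298404/243 ≈ 4.1489e+10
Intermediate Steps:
o(n) = -5*n²
Y = 4/9 (Y = -8/9 + (0 - 1*(-12))/9 = -8/9 + (0 + 12)/9 = -8/9 + (⅑)*12 = -8/9 + 4/3 = 4/9 ≈ 0.44444)
j(M) = 1
Q(F, y) = -4 - 5*F²/3 + F/3 + 2*y/3 (Q(F, y) = -4 + ((F + y) + (y - 5*F²))/3 = -4 + (F - 5*F² + 2*y)/3 = -4 + (-5*F²/3 + F/3 + 2*y/3) = -4 - 5*F²/3 + F/3 + 2*y/3)
U(h) = -5080/243 + 10*h/3 (U(h) = 5*(-4 - 5*(4/9)²/3 + (⅓)*(4/9) + 2*h/3) = 5*(-4 - 5/3*16/81 + 4/27 + 2*h/3) = 5*(-4 - 80/243 + 4/27 + 2*h/3) = 5*(-1016/243 + 2*h/3) = -5080/243 + 10*h/3)
(U(-210) - 452271)*(-91589 + j(-86)) = ((-5080/243 + (10/3)*(-210)) - 452271)*(-91589 + 1) = ((-5080/243 - 700) - 452271)*(-91588) = (-175180/243 - 452271)*(-91588) = -110077033/243*(-91588) = 10081735298404/243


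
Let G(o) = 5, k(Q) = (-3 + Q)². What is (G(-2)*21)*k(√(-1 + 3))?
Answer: 1155 - 630*√2 ≈ 264.05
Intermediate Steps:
(G(-2)*21)*k(√(-1 + 3)) = (5*21)*(-3 + √(-1 + 3))² = 105*(-3 + √2)²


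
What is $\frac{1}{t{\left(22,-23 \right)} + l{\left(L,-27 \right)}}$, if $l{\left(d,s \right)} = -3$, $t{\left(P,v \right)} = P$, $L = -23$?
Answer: $\frac{1}{19} \approx 0.052632$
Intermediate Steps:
$\frac{1}{t{\left(22,-23 \right)} + l{\left(L,-27 \right)}} = \frac{1}{22 - 3} = \frac{1}{19}$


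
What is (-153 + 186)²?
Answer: 1089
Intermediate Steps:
(-153 + 186)² = 33² = 1089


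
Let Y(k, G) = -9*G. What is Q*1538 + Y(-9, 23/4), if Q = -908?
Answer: -5586223/4 ≈ -1.3966e+6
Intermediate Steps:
Q*1538 + Y(-9, 23/4) = -908*1538 - 207/4 = -1396504 - 207/4 = -5586223/4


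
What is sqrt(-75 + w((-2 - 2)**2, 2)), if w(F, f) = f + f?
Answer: I*sqrt(71) ≈ 8.4261*I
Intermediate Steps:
w(F, f) = 2*f
sqrt(-75 + w((-2 - 2)**2, 2)) = sqrt(-75 + 2*2) = sqrt(-75 + 4) = sqrt(-71) = I*sqrt(71)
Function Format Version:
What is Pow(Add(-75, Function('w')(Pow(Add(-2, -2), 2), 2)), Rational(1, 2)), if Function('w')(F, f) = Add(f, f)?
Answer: Mul(I, Pow(71, Rational(1, 2))) ≈ Mul(8.4261, I)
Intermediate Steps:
Function('w')(F, f) = Mul(2, f)
Pow(Add(-75, Function('w')(Pow(Add(-2, -2), 2), 2)), Rational(1, 2)) = Pow(Add(-75, Mul(2, 2)), Rational(1, 2)) = Pow(Add(-75, 4), Rational(1, 2)) = Pow(-71, Rational(1, 2)) = Mul(I, Pow(71, Rational(1, 2)))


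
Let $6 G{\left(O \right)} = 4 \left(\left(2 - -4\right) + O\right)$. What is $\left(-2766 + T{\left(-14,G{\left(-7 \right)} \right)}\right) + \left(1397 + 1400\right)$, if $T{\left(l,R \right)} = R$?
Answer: $\frac{91}{3} \approx 30.333$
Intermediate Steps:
$G{\left(O \right)} = 4 + \frac{2 O}{3}$ ($G{\left(O \right)} = \frac{4 \left(\left(2 - -4\right) + O\right)}{6} = \frac{4 \left(\left(2 + 4\right) + O\right)}{6} = \frac{4 \left(6 + O\right)}{6} = \frac{24 + 4 O}{6} = 4 + \frac{2 O}{3}$)
$\left(-2766 + T{\left(-14,G{\left(-7 \right)} \right)}\right) + \left(1397 + 1400\right) = \left(-2766 + \left(4 + \frac{2}{3} \left(-7\right)\right)\right) + \left(1397 + 1400\right) = \left(-2766 + \left(4 - \frac{14}{3}\right)\right) + 2797 = \left(-2766 - \frac{2}{3}\right) + 2797 = - \frac{8300}{3} + 2797 = \frac{91}{3}$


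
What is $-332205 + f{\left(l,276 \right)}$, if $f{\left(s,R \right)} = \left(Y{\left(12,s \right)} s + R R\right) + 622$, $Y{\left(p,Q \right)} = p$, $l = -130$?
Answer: $-256967$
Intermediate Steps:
$f{\left(s,R \right)} = 622 + R^{2} + 12 s$ ($f{\left(s,R \right)} = \left(12 s + R R\right) + 622 = \left(12 s + R^{2}\right) + 622 = \left(R^{2} + 12 s\right) + 622 = 622 + R^{2} + 12 s$)
$-332205 + f{\left(l,276 \right)} = -332205 + \left(622 + 276^{2} + 12 \left(-130\right)\right) = -332205 + \left(622 + 76176 - 1560\right) = -332205 + 75238 = -256967$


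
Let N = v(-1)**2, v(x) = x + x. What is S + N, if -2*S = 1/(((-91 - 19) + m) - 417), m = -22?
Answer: 4393/1098 ≈ 4.0009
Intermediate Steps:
v(x) = 2*x
S = 1/1098 (S = -1/(2*(((-91 - 19) - 22) - 417)) = -1/(2*((-110 - 22) - 417)) = -1/(2*(-132 - 417)) = -1/2/(-549) = -1/2*(-1/549) = 1/1098 ≈ 0.00091075)
N = 4 (N = (2*(-1))**2 = (-2)**2 = 4)
S + N = 1/1098 + 4 = 4393/1098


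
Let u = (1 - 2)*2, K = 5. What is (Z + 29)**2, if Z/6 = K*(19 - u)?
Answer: 434281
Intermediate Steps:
u = -2 (u = -1*2 = -2)
Z = 630 (Z = 6*(5*(19 - 1*(-2))) = 6*(5*(19 + 2)) = 6*(5*21) = 6*105 = 630)
(Z + 29)**2 = (630 + 29)**2 = 659**2 = 434281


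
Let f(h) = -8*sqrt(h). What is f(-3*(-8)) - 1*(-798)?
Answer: 798 - 16*sqrt(6) ≈ 758.81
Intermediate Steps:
f(-3*(-8)) - 1*(-798) = -8*2*sqrt(6) - 1*(-798) = -16*sqrt(6) + 798 = 798 - 16*sqrt(6)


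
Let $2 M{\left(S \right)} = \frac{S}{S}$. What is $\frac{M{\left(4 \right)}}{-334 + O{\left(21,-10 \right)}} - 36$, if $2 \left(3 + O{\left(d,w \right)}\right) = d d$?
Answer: $- \frac{8389}{233} \approx -36.004$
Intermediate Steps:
$O{\left(d,w \right)} = -3 + \frac{d^{2}}{2}$ ($O{\left(d,w \right)} = -3 + \frac{d d}{2} = -3 + \frac{d^{2}}{2}$)
$M{\left(S \right)} = \frac{1}{2}$ ($M{\left(S \right)} = \frac{S \frac{1}{S}}{2} = \frac{1}{2} \cdot 1 = \frac{1}{2}$)
$\frac{M{\left(4 \right)}}{-334 + O{\left(21,-10 \right)}} - 36 = \frac{1}{-334 - \left(3 - \frac{21^{2}}{2}\right)} \frac{1}{2} - 36 = \frac{1}{-334 + \left(-3 + \frac{1}{2} \cdot 441\right)} \frac{1}{2} - 36 = \frac{1}{-334 + \left(-3 + \frac{441}{2}\right)} \frac{1}{2} - 36 = \frac{1}{-334 + \frac{435}{2}} \cdot \frac{1}{2} - 36 = \frac{1}{- \frac{233}{2}} \cdot \frac{1}{2} - 36 = \left(- \frac{2}{233}\right) \frac{1}{2} - 36 = - \frac{1}{233} - 36 = - \frac{8389}{233}$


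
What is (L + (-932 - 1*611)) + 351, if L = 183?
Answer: -1009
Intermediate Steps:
(L + (-932 - 1*611)) + 351 = (183 + (-932 - 1*611)) + 351 = (183 + (-932 - 611)) + 351 = (183 - 1543) + 351 = -1360 + 351 = -1009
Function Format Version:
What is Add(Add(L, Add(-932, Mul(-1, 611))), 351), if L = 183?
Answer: -1009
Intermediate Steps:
Add(Add(L, Add(-932, Mul(-1, 611))), 351) = Add(Add(183, Add(-932, Mul(-1, 611))), 351) = Add(Add(183, Add(-932, -611)), 351) = Add(Add(183, -1543), 351) = Add(-1360, 351) = -1009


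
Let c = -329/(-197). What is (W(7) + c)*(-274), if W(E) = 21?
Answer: -1223684/197 ≈ -6211.6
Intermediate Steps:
c = 329/197 (c = -329*(-1/197) = 329/197 ≈ 1.6701)
(W(7) + c)*(-274) = (21 + 329/197)*(-274) = (4466/197)*(-274) = -1223684/197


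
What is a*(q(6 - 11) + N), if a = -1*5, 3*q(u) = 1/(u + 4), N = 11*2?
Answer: -325/3 ≈ -108.33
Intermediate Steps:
N = 22
q(u) = 1/(3*(4 + u)) (q(u) = 1/(3*(u + 4)) = 1/(3*(4 + u)))
a = -5
a*(q(6 - 11) + N) = -5*(1/(3*(4 + (6 - 11))) + 22) = -5*(1/(3*(4 - 5)) + 22) = -5*((⅓)/(-1) + 22) = -5*((⅓)*(-1) + 22) = -5*(-⅓ + 22) = -5*65/3 = -325/3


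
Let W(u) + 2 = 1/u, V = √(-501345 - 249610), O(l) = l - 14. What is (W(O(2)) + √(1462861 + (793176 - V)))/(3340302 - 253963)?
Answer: -25/37036068 + √(2256037 - I*√750955)/3086339 ≈ 0.00048599 - 9.3467e-8*I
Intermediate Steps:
O(l) = -14 + l
V = I*√750955 (V = √(-750955) = I*√750955 ≈ 866.58*I)
W(u) = -2 + 1/u
(W(O(2)) + √(1462861 + (793176 - V)))/(3340302 - 253963) = ((-2 + 1/(-14 + 2)) + √(1462861 + (793176 - I*√750955)))/(3340302 - 253963) = ((-2 + 1/(-12)) + √(1462861 + (793176 - I*√750955)))/3086339 = ((-2 - 1/12) + √(2256037 - I*√750955))*(1/3086339) = (-25/12 + √(2256037 - I*√750955))*(1/3086339) = -25/37036068 + √(2256037 - I*√750955)/3086339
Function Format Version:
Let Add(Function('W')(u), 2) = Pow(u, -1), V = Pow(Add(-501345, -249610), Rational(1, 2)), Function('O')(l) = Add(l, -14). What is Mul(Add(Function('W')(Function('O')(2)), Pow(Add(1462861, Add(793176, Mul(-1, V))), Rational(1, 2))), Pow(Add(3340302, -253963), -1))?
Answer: Add(Rational(-25, 37036068), Mul(Rational(1, 3086339), Pow(Add(2256037, Mul(-1, I, Pow(750955, Rational(1, 2)))), Rational(1, 2)))) ≈ Add(0.00048599, Mul(-9.3467e-8, I))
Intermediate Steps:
Function('O')(l) = Add(-14, l)
V = Mul(I, Pow(750955, Rational(1, 2))) (V = Pow(-750955, Rational(1, 2)) = Mul(I, Pow(750955, Rational(1, 2))) ≈ Mul(866.58, I))
Function('W')(u) = Add(-2, Pow(u, -1))
Mul(Add(Function('W')(Function('O')(2)), Pow(Add(1462861, Add(793176, Mul(-1, V))), Rational(1, 2))), Pow(Add(3340302, -253963), -1)) = Mul(Add(Add(-2, Pow(Add(-14, 2), -1)), Pow(Add(1462861, Add(793176, Mul(-1, Mul(I, Pow(750955, Rational(1, 2)))))), Rational(1, 2))), Pow(Add(3340302, -253963), -1)) = Mul(Add(Add(-2, Pow(-12, -1)), Pow(Add(1462861, Add(793176, Mul(-1, I, Pow(750955, Rational(1, 2))))), Rational(1, 2))), Pow(3086339, -1)) = Mul(Add(Add(-2, Rational(-1, 12)), Pow(Add(2256037, Mul(-1, I, Pow(750955, Rational(1, 2)))), Rational(1, 2))), Rational(1, 3086339)) = Mul(Add(Rational(-25, 12), Pow(Add(2256037, Mul(-1, I, Pow(750955, Rational(1, 2)))), Rational(1, 2))), Rational(1, 3086339)) = Add(Rational(-25, 37036068), Mul(Rational(1, 3086339), Pow(Add(2256037, Mul(-1, I, Pow(750955, Rational(1, 2)))), Rational(1, 2))))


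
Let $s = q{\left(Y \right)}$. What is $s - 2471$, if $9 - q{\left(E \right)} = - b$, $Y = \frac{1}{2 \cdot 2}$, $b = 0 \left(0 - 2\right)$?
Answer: $-2462$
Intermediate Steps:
$b = 0$ ($b = 0 \left(-2\right) = 0$)
$Y = \frac{1}{4} \approx 0.25$
$q{\left(E \right)} = 9$ ($q{\left(E \right)} = 9 - \left(-1\right) 0 = 9 - 0 = 9 + 0 = 9$)
$s = 9$
$s - 2471 = 9 - 2471 = -2462$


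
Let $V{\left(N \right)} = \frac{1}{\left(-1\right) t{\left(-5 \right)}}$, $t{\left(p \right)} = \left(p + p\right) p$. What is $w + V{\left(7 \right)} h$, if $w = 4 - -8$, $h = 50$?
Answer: $11$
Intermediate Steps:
$w = 12$ ($w = 4 + 8 = 12$)
$t{\left(p \right)} = 2 p^{2}$ ($t{\left(p \right)} = 2 p p = 2 p^{2}$)
$V{\left(N \right)} = - \frac{1}{50}$ ($V{\left(N \right)} = \frac{1}{\left(-1\right) 2 \left(-5\right)^{2}} = \frac{1}{\left(-1\right) 2 \cdot 25} = \frac{1}{\left(-1\right) 50} = \frac{1}{-50} = - \frac{1}{50}$)
$w + V{\left(7 \right)} h = 12 - 1 = 11$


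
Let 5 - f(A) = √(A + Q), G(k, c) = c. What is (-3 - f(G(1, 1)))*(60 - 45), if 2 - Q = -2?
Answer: -120 + 15*√5 ≈ -86.459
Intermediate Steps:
Q = 4 (Q = 2 - 1*(-2) = 2 + 2 = 4)
f(A) = 5 - √(4 + A) (f(A) = 5 - √(A + 4) = 5 - √(4 + A))
(-3 - f(G(1, 1)))*(60 - 45) = (-3 - (5 - √(4 + 1)))*(60 - 45) = (-3 - (5 - √5))*15 = (-3 + (-5 + √5))*15 = (-8 + √5)*15 = -120 + 15*√5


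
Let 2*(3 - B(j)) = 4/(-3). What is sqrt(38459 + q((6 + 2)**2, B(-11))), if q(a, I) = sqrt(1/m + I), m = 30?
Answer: sqrt(3845900 + 10*sqrt(370))/10 ≈ 196.11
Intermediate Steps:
B(j) = 11/3 (B(j) = 3 - 2/(-3) = 3 - 2*(-1)/3 = 3 - 1/2*(-4/3) = 3 + 2/3 = 11/3)
q(a, I) = sqrt(1/30 + I)
sqrt(38459 + q((6 + 2)**2, B(-11))) = sqrt(38459 + sqrt(30 + 900*(11/3))/30) = sqrt(38459 + sqrt(30 + 3300)/30) = sqrt(38459 + sqrt(3330)/30) = sqrt(38459 + (3*sqrt(370))/30) = sqrt(38459 + sqrt(370)/10)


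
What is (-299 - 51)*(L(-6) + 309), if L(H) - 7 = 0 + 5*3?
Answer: -115850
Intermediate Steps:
L(H) = 22 (L(H) = 7 + (0 + 5*3) = 7 + (0 + 15) = 7 + 15 = 22)
(-299 - 51)*(L(-6) + 309) = (-299 - 51)*(22 + 309) = -350*331 = -115850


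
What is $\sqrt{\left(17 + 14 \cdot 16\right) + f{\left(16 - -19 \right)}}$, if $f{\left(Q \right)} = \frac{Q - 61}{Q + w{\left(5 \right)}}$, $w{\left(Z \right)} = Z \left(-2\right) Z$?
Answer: $\frac{\sqrt{54615}}{15} \approx 15.58$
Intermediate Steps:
$w{\left(Z \right)} = - 2 Z^{2}$ ($w{\left(Z \right)} = - 2 Z Z = - 2 Z^{2}$)
$f{\left(Q \right)} = \frac{-61 + Q}{-50 + Q}$ ($f{\left(Q \right)} = \frac{Q - 61}{Q - 2 \cdot 5^{2}} = \frac{-61 + Q}{Q - 50} = \frac{-61 + Q}{-50 + Q}$)
$\sqrt{\left(17 + 14 \cdot 16\right) + f{\left(16 - -19 \right)}} = \sqrt{\left(17 + 14 \cdot 16\right) + \frac{-61 + \left(16 - -19\right)}{-50 + \left(16 - -19\right)}} = \sqrt{\left(17 + 224\right) + \frac{-61 + \left(16 + 19\right)}{-50 + \left(16 + 19\right)}} = \sqrt{241 + \frac{-61 + 35}{-50 + 35}} = \sqrt{241 + \frac{1}{-15} \left(-26\right)} = \sqrt{241 - - \frac{26}{15}} = \sqrt{241 + \frac{26}{15}} = \sqrt{\frac{3641}{15}} = \frac{\sqrt{54615}}{15}$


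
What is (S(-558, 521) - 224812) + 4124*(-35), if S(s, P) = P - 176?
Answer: -368807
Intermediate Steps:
S(s, P) = -176 + P
(S(-558, 521) - 224812) + 4124*(-35) = ((-176 + 521) - 224812) + 4124*(-35) = (345 - 224812) - 144340 = -224467 - 144340 = -368807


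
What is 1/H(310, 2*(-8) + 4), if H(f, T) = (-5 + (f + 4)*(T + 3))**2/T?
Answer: -12/8014561 ≈ -1.4973e-6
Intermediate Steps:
H(f, T) = (-5 + (3 + T)*(4 + f))**2/T (H(f, T) = (-5 + (4 + f)*(3 + T))**2/T = (-5 + (3 + T)*(4 + f))**2/T)
1/H(310, 2*(-8) + 4) = 1/((7 + 3*310 + 4*(2*(-8) + 4) + (2*(-8) + 4)*310)**2/(2*(-8) + 4)) = 1/((7 + 930 + 4*(-16 + 4) + (-16 + 4)*310)**2/(-16 + 4)) = 1/((7 + 930 + 4*(-12) - 12*310)**2/(-12)) = 1/(-(7 + 930 - 48 - 3720)**2/12) = 1/(-1/12*(-2831)**2) = 1/(-1/12*8014561) = 1/(-8014561/12) = -12/8014561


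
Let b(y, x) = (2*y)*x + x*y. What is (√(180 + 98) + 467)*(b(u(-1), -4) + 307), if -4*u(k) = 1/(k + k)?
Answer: 285337/2 + 611*√278/2 ≈ 1.4776e+5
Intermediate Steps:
u(k) = -1/(8*k) (u(k) = -1/(4*(k + k)) = -1/(2*k)/4 = -1/(8*k))
b(y, x) = 3*x*y (b(y, x) = 2*x*y + x*y = 3*x*y)
(√(180 + 98) + 467)*(b(u(-1), -4) + 307) = (√(180 + 98) + 467)*(3*(-4)*(-⅛/(-1)) + 307) = (√278 + 467)*(3*(-4)*(-⅛*(-1)) + 307) = (467 + √278)*(3*(-4)*(⅛) + 307) = (467 + √278)*(-3/2 + 307) = (467 + √278)*(611/2) = 285337/2 + 611*√278/2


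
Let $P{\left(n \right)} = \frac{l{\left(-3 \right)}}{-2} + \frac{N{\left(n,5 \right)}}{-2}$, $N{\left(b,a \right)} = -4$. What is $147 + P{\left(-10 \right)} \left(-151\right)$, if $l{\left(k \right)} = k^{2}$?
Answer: $\frac{1049}{2} \approx 524.5$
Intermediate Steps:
$P{\left(n \right)} = - \frac{5}{2}$ ($P{\left(n \right)} = \frac{\left(-3\right)^{2}}{-2} - \frac{4}{-2} = 9 \left(- \frac{1}{2}\right) - -2 = - \frac{9}{2} + 2 = - \frac{5}{2}$)
$147 + P{\left(-10 \right)} \left(-151\right) = 147 - - \frac{755}{2} = 147 + \frac{755}{2} = \frac{1049}{2}$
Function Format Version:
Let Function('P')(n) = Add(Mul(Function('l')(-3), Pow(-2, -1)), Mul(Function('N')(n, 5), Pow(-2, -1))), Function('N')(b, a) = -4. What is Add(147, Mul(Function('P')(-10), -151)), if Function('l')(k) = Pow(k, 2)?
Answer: Rational(1049, 2) ≈ 524.50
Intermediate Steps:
Function('P')(n) = Rational(-5, 2) (Function('P')(n) = Add(Mul(Pow(-3, 2), Pow(-2, -1)), Mul(-4, Pow(-2, -1))) = Add(Mul(9, Rational(-1, 2)), Mul(-4, Rational(-1, 2))) = Add(Rational(-9, 2), 2) = Rational(-5, 2))
Add(147, Mul(Function('P')(-10), -151)) = Add(147, Mul(Rational(-5, 2), -151)) = Add(147, Rational(755, 2)) = Rational(1049, 2)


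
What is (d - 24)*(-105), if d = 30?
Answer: -630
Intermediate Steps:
(d - 24)*(-105) = (30 - 24)*(-105) = 6*(-105) = -630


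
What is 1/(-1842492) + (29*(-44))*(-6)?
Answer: 14106118751/1842492 ≈ 7656.0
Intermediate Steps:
1/(-1842492) + (29*(-44))*(-6) = -1/1842492 - 1276*(-6) = -1/1842492 + 7656 = 14106118751/1842492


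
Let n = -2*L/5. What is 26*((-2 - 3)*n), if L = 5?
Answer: 260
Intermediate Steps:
n = -2 (n = -10/5 = -2*1 = -2)
26*((-2 - 3)*n) = 26*((-2 - 3)*(-2)) = 26*(-5*(-2)) = 26*10 = 260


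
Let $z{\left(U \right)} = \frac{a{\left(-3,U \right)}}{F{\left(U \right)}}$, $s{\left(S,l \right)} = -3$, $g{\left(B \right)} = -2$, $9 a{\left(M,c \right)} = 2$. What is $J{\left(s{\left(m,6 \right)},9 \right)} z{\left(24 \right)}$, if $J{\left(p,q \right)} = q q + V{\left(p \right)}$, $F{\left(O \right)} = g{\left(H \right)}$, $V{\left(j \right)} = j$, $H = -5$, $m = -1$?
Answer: $- \frac{26}{3} \approx -8.6667$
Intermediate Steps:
$a{\left(M,c \right)} = \frac{2}{9}$ ($a{\left(M,c \right)} = \frac{1}{9} \cdot 2 = \frac{2}{9}$)
$F{\left(O \right)} = -2$
$z{\left(U \right)} = - \frac{1}{9}$ ($z{\left(U \right)} = \frac{2}{9 \left(-2\right)} = \frac{2}{9} \left(- \frac{1}{2}\right) = - \frac{1}{9}$)
$J{\left(p,q \right)} = p + q^{2}$ ($J{\left(p,q \right)} = q q + p = q^{2} + p = p + q^{2}$)
$J{\left(s{\left(m,6 \right)},9 \right)} z{\left(24 \right)} = \left(-3 + 9^{2}\right) \left(- \frac{1}{9}\right) = \left(-3 + 81\right) \left(- \frac{1}{9}\right) = 78 \left(- \frac{1}{9}\right) = - \frac{26}{3}$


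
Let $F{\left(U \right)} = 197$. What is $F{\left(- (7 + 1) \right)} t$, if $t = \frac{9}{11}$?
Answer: $\frac{1773}{11} \approx 161.18$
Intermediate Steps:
$t = \frac{9}{11}$ ($t = 9 \cdot \frac{1}{11} = \frac{9}{11} \approx 0.81818$)
$F{\left(- (7 + 1) \right)} t = 197 \cdot \frac{9}{11} = \frac{1773}{11}$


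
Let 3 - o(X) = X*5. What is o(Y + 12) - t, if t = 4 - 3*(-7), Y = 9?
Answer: -127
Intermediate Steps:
o(X) = 3 - 5*X (o(X) = 3 - X*5 = 3 - 5*X)
t = 25 (t = 4 + 21 = 25)
o(Y + 12) - t = (3 - 5*(9 + 12)) - 1*25 = (3 - 5*21) - 25 = (3 - 105) - 25 = -102 - 25 = -127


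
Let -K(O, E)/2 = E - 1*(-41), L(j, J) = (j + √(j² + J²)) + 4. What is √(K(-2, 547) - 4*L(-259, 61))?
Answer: 2*√(-39 - √70802) ≈ 34.933*I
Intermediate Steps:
L(j, J) = 4 + j + √(J² + j²) (L(j, J) = (j + √(J² + j²)) + 4 = 4 + j + √(J² + j²))
K(O, E) = -82 - 2*E (K(O, E) = -2*(E - 1*(-41)) = -2*(E + 41) = -2*(41 + E) = -82 - 2*E)
√(K(-2, 547) - 4*L(-259, 61)) = √((-82 - 2*547) - 4*(4 - 259 + √(61² + (-259)²))) = √((-82 - 1094) - 4*(4 - 259 + √(3721 + 67081))) = √(-1176 - 4*(4 - 259 + √70802)) = √(-1176 - 4*(-255 + √70802)) = √(-1176 + (1020 - 4*√70802)) = √(-156 - 4*√70802)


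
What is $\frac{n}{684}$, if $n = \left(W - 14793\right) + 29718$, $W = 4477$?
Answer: $\frac{9701}{342} \approx 28.366$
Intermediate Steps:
$n = 19402$ ($n = \left(4477 - 14793\right) + 29718 = -10316 + 29718 = 19402$)
$\frac{n}{684} = \frac{19402}{684} = 19402 \cdot \frac{1}{684} = \frac{9701}{342}$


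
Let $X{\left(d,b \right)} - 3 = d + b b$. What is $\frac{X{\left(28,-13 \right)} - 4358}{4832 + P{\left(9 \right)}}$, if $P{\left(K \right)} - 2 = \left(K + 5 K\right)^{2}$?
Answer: $- \frac{2079}{3875} \approx -0.53652$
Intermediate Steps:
$X{\left(d,b \right)} = 3 + d + b^{2}$ ($X{\left(d,b \right)} = 3 + \left(d + b b\right) = 3 + \left(d + b^{2}\right) = 3 + d + b^{2}$)
$P{\left(K \right)} = 2 + 36 K^{2}$ ($P{\left(K \right)} = 2 + \left(K + 5 K\right)^{2} = 2 + \left(6 K\right)^{2} = 2 + 36 K^{2}$)
$\frac{X{\left(28,-13 \right)} - 4358}{4832 + P{\left(9 \right)}} = \frac{\left(3 + 28 + \left(-13\right)^{2}\right) - 4358}{4832 + \left(2 + 36 \cdot 9^{2}\right)} = \frac{\left(3 + 28 + 169\right) - 4358}{4832 + \left(2 + 36 \cdot 81\right)} = \frac{200 - 4358}{4832 + \left(2 + 2916\right)} = - \frac{4158}{4832 + 2918} = - \frac{4158}{7750} = \left(-4158\right) \frac{1}{7750} = - \frac{2079}{3875}$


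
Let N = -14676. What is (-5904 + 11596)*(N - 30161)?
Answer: -255212204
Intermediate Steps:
(-5904 + 11596)*(N - 30161) = (-5904 + 11596)*(-14676 - 30161) = 5692*(-44837) = -255212204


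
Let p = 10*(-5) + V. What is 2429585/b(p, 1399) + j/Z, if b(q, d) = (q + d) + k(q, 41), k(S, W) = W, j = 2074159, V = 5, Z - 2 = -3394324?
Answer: 1648780072913/947015838 ≈ 1741.0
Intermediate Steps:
Z = -3394322 (Z = 2 - 3394324 = -3394322)
p = -45 (p = 10*(-5) + 5 = -50 + 5 = -45)
b(q, d) = 41 + d + q (b(q, d) = (q + d) + 41 = (d + q) + 41 = 41 + d + q)
2429585/b(p, 1399) + j/Z = 2429585/(41 + 1399 - 45) + 2074159/(-3394322) = 2429585/1395 + 2074159*(-1/3394322) = 2429585*(1/1395) - 2074159/3394322 = 485917/279 - 2074159/3394322 = 1648780072913/947015838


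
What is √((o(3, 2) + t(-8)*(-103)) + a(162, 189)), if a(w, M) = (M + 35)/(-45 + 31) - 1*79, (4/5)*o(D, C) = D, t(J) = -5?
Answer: √1695/2 ≈ 20.585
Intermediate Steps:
o(D, C) = 5*D/4
a(w, M) = -163/2 - M/14 (a(w, M) = (35 + M)/(-14) - 79 = (35 + M)*(-1/14) - 79 = (-5/2 - M/14) - 79 = -163/2 - M/14)
√((o(3, 2) + t(-8)*(-103)) + a(162, 189)) = √(((5/4)*3 - 5*(-103)) + (-163/2 - 1/14*189)) = √((15/4 + 515) + (-163/2 - 27/2)) = √(2075/4 - 95) = √(1695/4) = √1695/2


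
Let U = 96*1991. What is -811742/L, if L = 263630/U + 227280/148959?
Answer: -1283969635556256/4595080625 ≈ -2.7942e+5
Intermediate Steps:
U = 191136
L = 4595080625/1581745968 (L = 263630/191136 + 227280/148959 = 263630*(1/191136) + 227280*(1/148959) = 131815/95568 + 75760/49653 = 4595080625/1581745968 ≈ 2.9051)
-811742/L = -811742/4595080625/1581745968 = -811742*1581745968/4595080625 = -1283969635556256/4595080625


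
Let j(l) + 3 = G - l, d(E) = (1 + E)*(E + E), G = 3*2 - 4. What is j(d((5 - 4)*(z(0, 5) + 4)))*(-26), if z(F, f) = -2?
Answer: 338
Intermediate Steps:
G = 2 (G = 6 - 4 = 2)
d(E) = 2*E*(1 + E) (d(E) = (1 + E)*(2*E) = 2*E*(1 + E))
j(l) = -1 - l (j(l) = -3 + (2 - l) = -1 - l)
j(d((5 - 4)*(z(0, 5) + 4)))*(-26) = (-1 - 2*(5 - 4)*(-2 + 4)*(1 + (5 - 4)*(-2 + 4)))*(-26) = (-1 - 2*1*2*(1 + 1*2))*(-26) = (-1 - 2*2*(1 + 2))*(-26) = (-1 - 2*2*3)*(-26) = (-1 - 1*12)*(-26) = (-1 - 12)*(-26) = -13*(-26) = 338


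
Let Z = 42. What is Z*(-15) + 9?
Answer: -621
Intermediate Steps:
Z*(-15) + 9 = 42*(-15) + 9 = -630 + 9 = -621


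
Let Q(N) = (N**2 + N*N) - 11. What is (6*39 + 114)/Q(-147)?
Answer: 348/43207 ≈ 0.0080543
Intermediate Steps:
Q(N) = -11 + 2*N**2 (Q(N) = (N**2 + N**2) - 11 = 2*N**2 - 11 = -11 + 2*N**2)
(6*39 + 114)/Q(-147) = (6*39 + 114)/(-11 + 2*(-147)**2) = (234 + 114)/(-11 + 2*21609) = 348/(-11 + 43218) = 348/43207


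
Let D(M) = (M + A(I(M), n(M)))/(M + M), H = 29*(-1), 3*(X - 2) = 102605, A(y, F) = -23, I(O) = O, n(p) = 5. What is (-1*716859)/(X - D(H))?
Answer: -62366733/2975641 ≈ -20.959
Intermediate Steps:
X = 102611/3 (X = 2 + (1/3)*102605 = 2 + 102605/3 = 102611/3 ≈ 34204.)
H = -29
D(M) = (-23 + M)/(2*M) (D(M) = (M - 23)/(M + M) = (-23 + M)/((2*M)) = (-23 + M)*(1/(2*M)) = (-23 + M)/(2*M))
(-1*716859)/(X - D(H)) = (-1*716859)/(102611/3 - (-23 - 29)/(2*(-29))) = -716859/(102611/3 - (-1)*(-52)/(2*29)) = -716859/(102611/3 - 1*26/29) = -716859/(102611/3 - 26/29) = -716859/2975641/87 = -716859*87/2975641 = -62366733/2975641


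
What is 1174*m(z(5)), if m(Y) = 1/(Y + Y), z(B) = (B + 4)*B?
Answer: 587/45 ≈ 13.044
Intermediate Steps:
z(B) = B*(4 + B) (z(B) = (4 + B)*B = B*(4 + B))
m(Y) = 1/(2*Y)
1174*m(z(5)) = 1174*(1/(2*((5*(4 + 5))))) = 1174*(1/(2*((5*9)))) = 1174*((1/2)/45) = 1174*((1/2)*(1/45)) = 1174*(1/90) = 587/45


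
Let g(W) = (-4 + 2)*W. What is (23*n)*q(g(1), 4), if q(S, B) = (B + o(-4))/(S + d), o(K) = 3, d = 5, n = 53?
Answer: 8533/3 ≈ 2844.3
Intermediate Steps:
g(W) = -2*W
q(S, B) = (3 + B)/(5 + S) (q(S, B) = (B + 3)/(S + 5) = (3 + B)/(5 + S))
(23*n)*q(g(1), 4) = (23*53)*((3 + 4)/(5 - 2*1)) = 1219*(7/(5 - 2)) = 1219*(7/3) = 8533/3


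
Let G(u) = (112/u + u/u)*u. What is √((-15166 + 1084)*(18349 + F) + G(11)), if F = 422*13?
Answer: I*√335644347 ≈ 18321.0*I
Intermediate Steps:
F = 5486
G(u) = u*(1 + 112/u) (G(u) = (112/u + 1)*u = (1 + 112/u)*u = u*(1 + 112/u))
√((-15166 + 1084)*(18349 + F) + G(11)) = √((-15166 + 1084)*(18349 + 5486) + (112 + 11)) = √(-14082*23835 + 123) = √(-335644470 + 123) = √(-335644347) = I*√335644347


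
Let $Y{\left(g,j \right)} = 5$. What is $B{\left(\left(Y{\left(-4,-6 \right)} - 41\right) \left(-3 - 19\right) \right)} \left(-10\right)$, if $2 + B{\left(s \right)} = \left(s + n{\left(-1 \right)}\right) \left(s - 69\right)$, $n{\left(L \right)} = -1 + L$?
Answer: $-5711680$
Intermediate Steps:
$B{\left(s \right)} = -2 + \left(-69 + s\right) \left(-2 + s\right)$ ($B{\left(s \right)} = -2 + \left(s - 2\right) \left(s - 69\right) = -2 + \left(s - 2\right) \left(-69 + s\right) = -2 + \left(-2 + s\right) \left(-69 + s\right) = -2 + \left(-69 + s\right) \left(-2 + s\right)$)
$B{\left(\left(Y{\left(-4,-6 \right)} - 41\right) \left(-3 - 19\right) \right)} \left(-10\right) = \left(136 + \left(\left(5 - 41\right) \left(-3 - 19\right)\right)^{2} - 71 \left(5 - 41\right) \left(-3 - 19\right)\right) \left(-10\right) = \left(136 + \left(\left(-36\right) \left(-22\right)\right)^{2} - 71 \left(\left(-36\right) \left(-22\right)\right)\right) \left(-10\right) = \left(136 + 792^{2} - 56232\right) \left(-10\right) = \left(136 + 627264 - 56232\right) \left(-10\right) = 571168 \left(-10\right) = -5711680$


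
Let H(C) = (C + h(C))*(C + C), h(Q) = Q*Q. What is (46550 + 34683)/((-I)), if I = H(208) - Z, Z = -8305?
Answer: -81233/18092657 ≈ -0.0044898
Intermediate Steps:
h(Q) = Q²
H(C) = 2*C*(C + C²) (H(C) = (C + C²)*(C + C) = (C + C²)*(2*C) = 2*C*(C + C²))
I = 18092657 (I = 2*208²*(1 + 208) - 1*(-8305) = 2*43264*209 + 8305 = 18084352 + 8305 = 18092657)
(46550 + 34683)/((-I)) = (46550 + 34683)/((-1*18092657)) = 81233/(-18092657) = 81233*(-1/18092657) = -81233/18092657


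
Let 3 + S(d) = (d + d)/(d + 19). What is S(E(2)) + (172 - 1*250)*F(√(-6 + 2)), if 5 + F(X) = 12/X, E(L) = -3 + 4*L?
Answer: 4649/12 + 468*I ≈ 387.42 + 468.0*I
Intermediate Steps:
F(X) = -5 + 12/X
S(d) = -3 + 2*d/(19 + d) (S(d) = -3 + (d + d)/(d + 19) = -3 + (2*d)/(19 + d) = -3 + 2*d/(19 + d))
S(E(2)) + (172 - 1*250)*F(√(-6 + 2)) = (-57 - (-3 + 4*2))/(19 + (-3 + 4*2)) + (172 - 1*250)*(-5 + 12/(√(-6 + 2))) = (-57 - (-3 + 8))/(19 + (-3 + 8)) + (172 - 250)*(-5 + 12/(√(-4))) = (-57 - 1*5)/(19 + 5) - 78*(-5 + 12/((2*I))) = (-57 - 5)/24 - 78*(-5 + 12*(-I/2)) = (1/24)*(-62) - 78*(-5 - 6*I) = -31/12 + (390 + 468*I) = 4649/12 + 468*I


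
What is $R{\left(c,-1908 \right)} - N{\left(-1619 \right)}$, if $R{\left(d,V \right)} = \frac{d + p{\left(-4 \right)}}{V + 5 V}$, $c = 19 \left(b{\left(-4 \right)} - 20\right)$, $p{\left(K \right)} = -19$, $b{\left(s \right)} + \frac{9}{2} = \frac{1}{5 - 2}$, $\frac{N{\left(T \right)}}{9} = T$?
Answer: $\frac{1000855717}{68688} \approx 14571.0$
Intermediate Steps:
$N{\left(T \right)} = 9 T$
$b{\left(s \right)} = - \frac{25}{6}$ ($b{\left(s \right)} = - \frac{9}{2} + \frac{1}{5 - 2} = - \frac{9}{2} + \frac{1}{3} = - \frac{25}{6}$)
$c = - \frac{2755}{6}$ ($c = 19 \left(- \frac{25}{6} - 20\right) = 19 \left(- \frac{145}{6}\right) = - \frac{2755}{6} \approx -459.17$)
$R{\left(d,V \right)} = \frac{-19 + d}{6 V}$ ($R{\left(d,V \right)} = \frac{d - 19}{V + 5 V} = \frac{-19 + d}{6 V}$)
$R{\left(c,-1908 \right)} - N{\left(-1619 \right)} = \frac{-19 - \frac{2755}{6}}{6 \left(-1908\right)} - 9 \left(-1619\right) = \frac{1}{6} \left(- \frac{1}{1908}\right) \left(- \frac{2869}{6}\right) - -14571 = \frac{2869}{68688} + 14571 = \frac{1000855717}{68688}$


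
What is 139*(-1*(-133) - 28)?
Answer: 14595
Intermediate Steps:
139*(-1*(-133) - 28) = 139*(133 - 28) = 139*105 = 14595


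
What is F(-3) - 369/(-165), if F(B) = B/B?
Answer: 178/55 ≈ 3.2364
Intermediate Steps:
F(B) = 1
F(-3) - 369/(-165) = 1 - 369/(-165) = 1 - 369*(-1)/165 = 1 - 1*(-123/55) = 1 + 123/55 = 178/55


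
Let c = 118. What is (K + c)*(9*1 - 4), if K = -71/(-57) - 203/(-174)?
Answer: 68635/114 ≈ 602.06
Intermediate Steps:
K = 275/114 (K = -71*(-1/57) - 203*(-1/174) = 71/57 + 7/6 = 275/114 ≈ 2.4123)
(K + c)*(9*1 - 4) = (275/114 + 118)*(9*1 - 4) = 13727*(9 - 4)/114 = (13727/114)*5 = 68635/114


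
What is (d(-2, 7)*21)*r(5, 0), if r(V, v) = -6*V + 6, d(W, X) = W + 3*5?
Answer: -6552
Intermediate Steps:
d(W, X) = 15 + W (d(W, X) = W + 15 = 15 + W)
r(V, v) = 6 - 6*V
(d(-2, 7)*21)*r(5, 0) = ((15 - 2)*21)*(6 - 6*5) = (13*21)*(6 - 30) = 273*(-24) = -6552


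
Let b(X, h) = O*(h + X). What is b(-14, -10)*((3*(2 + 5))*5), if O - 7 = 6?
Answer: -32760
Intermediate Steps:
O = 13 (O = 7 + 6 = 13)
b(X, h) = 13*X + 13*h (b(X, h) = 13*(h + X) = 13*(X + h) = 13*X + 13*h)
b(-14, -10)*((3*(2 + 5))*5) = (13*(-14) + 13*(-10))*((3*(2 + 5))*5) = (-182 - 130)*((3*7)*5) = -6552*5 = -312*105 = -32760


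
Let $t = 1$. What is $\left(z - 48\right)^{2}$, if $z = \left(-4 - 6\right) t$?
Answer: $3364$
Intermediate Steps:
$z = -10$ ($z = \left(-4 - 6\right) 1 = \left(-10\right) 1 = -10$)
$\left(z - 48\right)^{2} = \left(-10 - 48\right)^{2} = \left(-58\right)^{2} = 3364$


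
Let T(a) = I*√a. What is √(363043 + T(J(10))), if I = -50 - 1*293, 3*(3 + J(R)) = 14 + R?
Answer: √(363043 - 343*√5) ≈ 601.89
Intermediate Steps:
J(R) = 5/3 + R/3 (J(R) = -3 + (14 + R)/3 = -3 + (14/3 + R/3) = 5/3 + R/3)
I = -343 (I = -50 - 293 = -343)
T(a) = -343*√a
√(363043 + T(J(10))) = √(363043 - 343*√(5/3 + (⅓)*10)) = √(363043 - 343*√(5/3 + 10/3)) = √(363043 - 343*√5)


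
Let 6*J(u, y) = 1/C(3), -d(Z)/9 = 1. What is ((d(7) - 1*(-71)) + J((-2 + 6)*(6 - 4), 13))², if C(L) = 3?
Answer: 1247689/324 ≈ 3850.9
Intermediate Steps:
d(Z) = -9 (d(Z) = -9*1 = -9)
J(u, y) = 1/18 (J(u, y) = (⅙)/3 = (⅙)*(⅓) = 1/18)
((d(7) - 1*(-71)) + J((-2 + 6)*(6 - 4), 13))² = ((-9 - 1*(-71)) + 1/18)² = ((-9 + 71) + 1/18)² = (62 + 1/18)² = (1117/18)² = 1247689/324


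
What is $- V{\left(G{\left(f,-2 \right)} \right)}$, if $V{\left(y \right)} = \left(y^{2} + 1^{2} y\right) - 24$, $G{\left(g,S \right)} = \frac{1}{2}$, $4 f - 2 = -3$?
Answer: $\frac{93}{4} \approx 23.25$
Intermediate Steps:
$f = - \frac{1}{4}$ ($f = \frac{1}{2} + \frac{1}{4} \left(-3\right) = \frac{1}{2} - \frac{3}{4} = - \frac{1}{4} \approx -0.25$)
$G{\left(g,S \right)} = \frac{1}{2}$
$V{\left(y \right)} = -24 + y + y^{2}$ ($V{\left(y \right)} = \left(y^{2} + 1 y\right) - 24 = \left(y^{2} + y\right) - 24 = \left(y + y^{2}\right) - 24 = -24 + y + y^{2}$)
$- V{\left(G{\left(f,-2 \right)} \right)} = - (-24 + \frac{1}{2} + \left(\frac{1}{2}\right)^{2}) = - (-24 + \frac{1}{2} + \frac{1}{4}) = \left(-1\right) \left(- \frac{93}{4}\right) = \frac{93}{4}$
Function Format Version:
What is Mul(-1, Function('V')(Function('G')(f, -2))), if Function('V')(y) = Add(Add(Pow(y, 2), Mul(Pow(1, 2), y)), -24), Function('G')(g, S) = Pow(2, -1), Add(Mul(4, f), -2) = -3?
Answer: Rational(93, 4) ≈ 23.250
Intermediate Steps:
f = Rational(-1, 4) (f = Add(Rational(1, 2), Mul(Rational(1, 4), -3)) = Add(Rational(1, 2), Rational(-3, 4)) = Rational(-1, 4) ≈ -0.25000)
Function('G')(g, S) = Rational(1, 2)
Function('V')(y) = Add(-24, y, Pow(y, 2)) (Function('V')(y) = Add(Add(Pow(y, 2), Mul(1, y)), -24) = Add(Add(Pow(y, 2), y), -24) = Add(Add(y, Pow(y, 2)), -24) = Add(-24, y, Pow(y, 2)))
Mul(-1, Function('V')(Function('G')(f, -2))) = Mul(-1, Add(-24, Rational(1, 2), Pow(Rational(1, 2), 2))) = Mul(-1, Add(-24, Rational(1, 2), Rational(1, 4))) = Mul(-1, Rational(-93, 4)) = Rational(93, 4)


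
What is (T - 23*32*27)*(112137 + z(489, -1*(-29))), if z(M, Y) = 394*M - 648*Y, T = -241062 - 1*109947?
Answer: -106076045691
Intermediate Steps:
T = -351009 (T = -241062 - 109947 = -351009)
z(M, Y) = -648*Y + 394*M
(T - 23*32*27)*(112137 + z(489, -1*(-29))) = (-351009 - 23*32*27)*(112137 + (-(-648)*(-29) + 394*489)) = (-351009 - 736*27)*(112137 + (-648*29 + 192666)) = (-351009 - 19872)*(112137 + (-18792 + 192666)) = -370881*(112137 + 173874) = -370881*286011 = -106076045691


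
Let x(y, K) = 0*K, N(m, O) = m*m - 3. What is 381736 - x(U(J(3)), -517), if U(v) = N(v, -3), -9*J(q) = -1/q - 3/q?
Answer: 381736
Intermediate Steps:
N(m, O) = -3 + m² (N(m, O) = m² - 3 = -3 + m²)
J(q) = 4/(9*q) (J(q) = -(-1/q - 3/q)/9 = -(-4)/(9*q) = 4/(9*q))
U(v) = -3 + v²
x(y, K) = 0
381736 - x(U(J(3)), -517) = 381736 - 1*0 = 381736 + 0 = 381736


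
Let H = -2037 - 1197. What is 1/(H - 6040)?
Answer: -1/9274 ≈ -0.00010783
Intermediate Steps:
H = -3234
1/(H - 6040) = 1/(-3234 - 6040) = 1/(-9274) = -1/9274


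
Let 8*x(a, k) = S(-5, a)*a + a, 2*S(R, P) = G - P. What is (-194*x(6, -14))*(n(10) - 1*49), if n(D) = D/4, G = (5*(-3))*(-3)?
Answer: 1109583/8 ≈ 1.3870e+5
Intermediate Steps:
G = 45 (G = -15*(-3) = 45)
n(D) = D/4 (n(D) = D*(¼) = D/4)
S(R, P) = 45/2 - P/2 (S(R, P) = (45 - P)/2 = 45/2 - P/2)
x(a, k) = a/8 + a*(45/2 - a/2)/8 (x(a, k) = ((45/2 - a/2)*a + a)/8 = (a*(45/2 - a/2) + a)/8 = (a + a*(45/2 - a/2))/8 = a/8 + a*(45/2 - a/2)/8)
(-194*x(6, -14))*(n(10) - 1*49) = (-97*6*(47 - 1*6)/8)*((¼)*10 - 1*49) = (-97*6*(47 - 6)/8)*(5/2 - 49) = -97*6*41/8*(-93/2) = -194*123/8*(-93/2) = -11931/4*(-93/2) = 1109583/8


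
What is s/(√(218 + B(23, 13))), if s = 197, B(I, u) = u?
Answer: 197*√231/231 ≈ 12.962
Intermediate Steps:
s/(√(218 + B(23, 13))) = 197/(√(218 + 13)) = 197/(√231) = 197*(√231/231) = 197*√231/231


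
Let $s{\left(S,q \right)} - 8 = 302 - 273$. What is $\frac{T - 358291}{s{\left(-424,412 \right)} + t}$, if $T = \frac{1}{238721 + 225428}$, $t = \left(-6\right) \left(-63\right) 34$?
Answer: $- \frac{166300409358}{5982416461} \approx -27.798$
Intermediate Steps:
$t = 12852$ ($t = 378 \cdot 34 = 12852$)
$s{\left(S,q \right)} = 37$ ($s{\left(S,q \right)} = 8 + \left(302 - 273\right) = 8 + 29 = 37$)
$T = \frac{1}{464149} \approx 2.1545 \cdot 10^{-6}$
$\frac{T - 358291}{s{\left(-424,412 \right)} + t} = \frac{\frac{1}{464149} - 358291}{37 + 12852} = - \frac{166300409358}{464149 \cdot 12889} = \left(- \frac{166300409358}{464149}\right) \frac{1}{12889} = - \frac{166300409358}{5982416461}$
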